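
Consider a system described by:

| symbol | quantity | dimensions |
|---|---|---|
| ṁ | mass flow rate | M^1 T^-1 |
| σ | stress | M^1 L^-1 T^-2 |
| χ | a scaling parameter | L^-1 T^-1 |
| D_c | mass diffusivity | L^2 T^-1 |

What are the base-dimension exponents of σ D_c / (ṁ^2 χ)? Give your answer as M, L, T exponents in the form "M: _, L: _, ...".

M: -1, L: 2, T: 0

Collect each base-dimension exponent across the product:
  M: −2·(1) + (1) − (0) + (0) = -1
  L: −2·(0) + (-1) − (-1) + (2) = 2
  T: −2·(-1) + (-2) − (-1) + (-1) = 0
So the dimensions are [M⁻¹ L²].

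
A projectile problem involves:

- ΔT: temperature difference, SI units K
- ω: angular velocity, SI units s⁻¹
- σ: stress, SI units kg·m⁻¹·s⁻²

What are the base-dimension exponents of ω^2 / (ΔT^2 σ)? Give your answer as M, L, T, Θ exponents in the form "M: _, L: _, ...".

Collect each base-dimension exponent across the product:
  M: −2·(0) + 2·(0) − (1) = -1
  L: −2·(0) + 2·(0) − (-1) = 1
  T: −2·(0) + 2·(-1) − (-2) = 0
  Θ: −2·(1) + 2·(0) − (0) = -2
So the dimensions are [M⁻¹ L Θ⁻²].

M: -1, L: 1, T: 0, Θ: -2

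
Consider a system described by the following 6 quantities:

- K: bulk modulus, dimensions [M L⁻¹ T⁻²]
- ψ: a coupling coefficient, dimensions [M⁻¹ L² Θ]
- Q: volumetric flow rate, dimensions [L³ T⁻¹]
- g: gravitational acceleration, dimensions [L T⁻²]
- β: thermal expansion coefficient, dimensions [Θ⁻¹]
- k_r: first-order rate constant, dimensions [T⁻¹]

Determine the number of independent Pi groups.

There are 6 variables and 4 base dimensions (M, L, T, Θ).
The dimension matrix has rank 4.
Independent dimensionless groups: 6 − 4 = 2.

2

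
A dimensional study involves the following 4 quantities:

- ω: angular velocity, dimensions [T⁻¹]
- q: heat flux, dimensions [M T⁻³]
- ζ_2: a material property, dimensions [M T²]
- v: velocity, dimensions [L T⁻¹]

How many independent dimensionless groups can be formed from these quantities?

There are 4 variables and 3 base dimensions (M, L, T).
The dimension matrix has rank 3.
Independent dimensionless groups: 4 − 3 = 1.

1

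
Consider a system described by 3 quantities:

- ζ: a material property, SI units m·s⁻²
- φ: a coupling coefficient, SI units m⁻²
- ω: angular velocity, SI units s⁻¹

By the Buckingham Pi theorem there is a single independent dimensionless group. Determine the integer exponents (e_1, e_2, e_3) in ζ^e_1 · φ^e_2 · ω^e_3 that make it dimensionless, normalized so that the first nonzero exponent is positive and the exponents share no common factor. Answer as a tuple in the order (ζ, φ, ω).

L: e_1·(1) + e_2·(-2) + e_3·(0) = 0
T: e_1·(-2) + e_2·(0) + e_3·(-1) = 0
Solving this homogeneous linear system for the smallest-integer solution (first nonzero entry positive) gives (2, 1, -4).

(2, 1, -4)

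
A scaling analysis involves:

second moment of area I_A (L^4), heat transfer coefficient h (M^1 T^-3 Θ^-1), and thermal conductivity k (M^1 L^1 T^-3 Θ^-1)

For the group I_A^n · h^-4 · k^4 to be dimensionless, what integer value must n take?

-1

Balance the L exponent: (4)·n from I_A, plus −4·(0) + 4·(1) = 4 from the rest, must sum to zero.
4n + 4 = 0, so n = -1.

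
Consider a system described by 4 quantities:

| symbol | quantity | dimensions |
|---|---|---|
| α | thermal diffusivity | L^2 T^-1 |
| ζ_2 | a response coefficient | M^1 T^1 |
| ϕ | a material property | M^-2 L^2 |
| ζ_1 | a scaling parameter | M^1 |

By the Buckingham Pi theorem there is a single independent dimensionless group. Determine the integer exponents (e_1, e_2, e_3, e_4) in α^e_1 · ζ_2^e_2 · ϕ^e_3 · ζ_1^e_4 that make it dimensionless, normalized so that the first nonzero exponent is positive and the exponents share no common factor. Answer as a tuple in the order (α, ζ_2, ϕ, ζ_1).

M: e_1·(0) + e_2·(1) + e_3·(-2) + e_4·(1) = 0
L: e_1·(2) + e_2·(0) + e_3·(2) + e_4·(0) = 0
T: e_1·(-1) + e_2·(1) + e_3·(0) + e_4·(0) = 0
Solving this homogeneous linear system for the smallest-integer solution (first nonzero entry positive) gives (1, 1, -1, -3).

(1, 1, -1, -3)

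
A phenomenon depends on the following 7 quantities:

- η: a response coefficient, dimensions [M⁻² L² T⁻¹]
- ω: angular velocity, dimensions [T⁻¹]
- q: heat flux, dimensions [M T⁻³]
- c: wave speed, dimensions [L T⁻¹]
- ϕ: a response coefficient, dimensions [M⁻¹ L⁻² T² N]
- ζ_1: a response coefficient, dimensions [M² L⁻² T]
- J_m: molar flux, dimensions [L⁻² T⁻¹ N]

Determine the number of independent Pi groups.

There are 7 variables and 4 base dimensions (M, L, T, N).
The dimension matrix has rank 4.
Independent dimensionless groups: 7 − 4 = 3.

3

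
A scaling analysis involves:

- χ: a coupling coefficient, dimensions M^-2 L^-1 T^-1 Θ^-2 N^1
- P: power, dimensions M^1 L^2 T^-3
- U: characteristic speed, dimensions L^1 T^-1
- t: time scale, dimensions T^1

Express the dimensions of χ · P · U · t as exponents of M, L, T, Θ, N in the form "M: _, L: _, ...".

M: -1, L: 2, T: -4, Θ: -2, N: 1

Collect each base-dimension exponent across the product:
  M: (-2) + (1) + (0) + (0) = -1
  L: (-1) + (2) + (1) + (0) = 2
  T: (-1) + (-3) + (-1) + (1) = -4
  Θ: (-2) + (0) + (0) + (0) = -2
  N: (1) + (0) + (0) + (0) = 1
So the dimensions are [M⁻¹ L² T⁻⁴ Θ⁻² N].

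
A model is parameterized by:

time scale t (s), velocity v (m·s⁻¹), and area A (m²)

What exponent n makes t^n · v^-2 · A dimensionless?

-2

Balance the T exponent: (1)·n from t, plus −2·(-1) + (0) = 2 from the rest, must sum to zero.
n + 2 = 0, so n = -2.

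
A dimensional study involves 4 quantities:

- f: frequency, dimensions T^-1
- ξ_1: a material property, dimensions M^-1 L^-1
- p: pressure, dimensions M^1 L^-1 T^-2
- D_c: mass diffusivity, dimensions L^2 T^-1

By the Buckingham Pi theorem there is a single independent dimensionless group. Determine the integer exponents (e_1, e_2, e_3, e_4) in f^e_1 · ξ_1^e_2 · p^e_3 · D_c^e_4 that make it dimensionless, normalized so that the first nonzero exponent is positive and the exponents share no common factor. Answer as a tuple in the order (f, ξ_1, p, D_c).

(3, -1, -1, -1)

M: e_1·(0) + e_2·(-1) + e_3·(1) + e_4·(0) = 0
L: e_1·(0) + e_2·(-1) + e_3·(-1) + e_4·(2) = 0
T: e_1·(-1) + e_2·(0) + e_3·(-2) + e_4·(-1) = 0
Solving this homogeneous linear system for the smallest-integer solution (first nonzero entry positive) gives (3, -1, -1, -1).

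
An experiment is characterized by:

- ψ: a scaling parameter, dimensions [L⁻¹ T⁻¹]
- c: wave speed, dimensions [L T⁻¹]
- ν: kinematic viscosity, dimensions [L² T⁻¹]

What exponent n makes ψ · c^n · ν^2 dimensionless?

Balance the L exponent: (1)·n from c, plus (-1) + 2·(2) = 3 from the rest, must sum to zero.
n + 3 = 0, so n = -3.

-3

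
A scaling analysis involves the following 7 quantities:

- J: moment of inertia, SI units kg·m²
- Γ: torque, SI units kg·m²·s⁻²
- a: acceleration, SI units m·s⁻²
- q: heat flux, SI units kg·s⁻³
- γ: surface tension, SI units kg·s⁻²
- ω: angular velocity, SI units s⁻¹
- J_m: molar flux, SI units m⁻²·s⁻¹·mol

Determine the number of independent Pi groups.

3

There are 7 variables and 4 base dimensions (M, L, T, N).
The dimension matrix has rank 4.
Independent dimensionless groups: 7 − 4 = 3.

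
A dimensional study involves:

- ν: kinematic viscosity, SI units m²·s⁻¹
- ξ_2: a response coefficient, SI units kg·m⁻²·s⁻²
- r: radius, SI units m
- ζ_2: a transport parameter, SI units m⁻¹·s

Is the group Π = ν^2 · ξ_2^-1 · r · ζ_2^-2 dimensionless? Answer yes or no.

no

Sum the exponent of each base dimension across the product:
  M: 2·[ν]_M − [ξ_2]_M + [r]_M − 2·[ζ_2]_M = 2·(0) − (1) + (0) − 2·(0) = -1
  L: 2·[ν]_L − [ξ_2]_L + [r]_L − 2·[ζ_2]_L = 2·(2) − (-2) + (1) − 2·(-1) = 9
  T: 2·[ν]_T − [ξ_2]_T + [r]_T − 2·[ζ_2]_T = 2·(-1) − (-2) + (0) − 2·(1) = -2
Net dimensions [M⁻¹ L⁹ T⁻²] ≠ [1] — not dimensionless.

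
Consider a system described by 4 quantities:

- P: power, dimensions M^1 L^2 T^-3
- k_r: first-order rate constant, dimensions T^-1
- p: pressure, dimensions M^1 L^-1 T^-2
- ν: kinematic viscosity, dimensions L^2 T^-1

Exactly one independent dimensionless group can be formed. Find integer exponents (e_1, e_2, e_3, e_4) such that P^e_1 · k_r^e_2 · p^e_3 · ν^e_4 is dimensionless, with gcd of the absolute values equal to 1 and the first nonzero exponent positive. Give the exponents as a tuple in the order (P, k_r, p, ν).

(2, 1, -2, -3)

M: e_1·(1) + e_2·(0) + e_3·(1) + e_4·(0) = 0
L: e_1·(2) + e_2·(0) + e_3·(-1) + e_4·(2) = 0
T: e_1·(-3) + e_2·(-1) + e_3·(-2) + e_4·(-1) = 0
Solving this homogeneous linear system for the smallest-integer solution (first nonzero entry positive) gives (2, 1, -2, -3).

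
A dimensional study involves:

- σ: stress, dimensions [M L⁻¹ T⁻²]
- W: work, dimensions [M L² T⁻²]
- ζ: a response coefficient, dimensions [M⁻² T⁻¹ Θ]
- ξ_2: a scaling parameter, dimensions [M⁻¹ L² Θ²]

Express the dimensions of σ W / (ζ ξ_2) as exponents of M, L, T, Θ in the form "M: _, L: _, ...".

M: 5, L: -1, T: -3, Θ: -3

Collect each base-dimension exponent across the product:
  M: (1) + (1) − (-2) − (-1) = 5
  L: (-1) + (2) − (0) − (2) = -1
  T: (-2) + (-2) − (-1) − (0) = -3
  Θ: (0) + (0) − (1) − (2) = -3
So the dimensions are [M⁵ L⁻¹ T⁻³ Θ⁻³].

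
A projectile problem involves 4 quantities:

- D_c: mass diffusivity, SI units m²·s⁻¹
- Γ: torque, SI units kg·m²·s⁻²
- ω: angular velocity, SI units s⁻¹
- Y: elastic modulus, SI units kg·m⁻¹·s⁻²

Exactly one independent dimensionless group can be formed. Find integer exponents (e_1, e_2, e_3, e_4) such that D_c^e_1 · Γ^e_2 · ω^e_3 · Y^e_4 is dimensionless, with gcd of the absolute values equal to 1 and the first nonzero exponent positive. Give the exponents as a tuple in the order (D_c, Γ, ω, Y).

(3, -2, -3, 2)

M: e_1·(0) + e_2·(1) + e_3·(0) + e_4·(1) = 0
L: e_1·(2) + e_2·(2) + e_3·(0) + e_4·(-1) = 0
T: e_1·(-1) + e_2·(-2) + e_3·(-1) + e_4·(-2) = 0
Solving this homogeneous linear system for the smallest-integer solution (first nonzero entry positive) gives (3, -2, -3, 2).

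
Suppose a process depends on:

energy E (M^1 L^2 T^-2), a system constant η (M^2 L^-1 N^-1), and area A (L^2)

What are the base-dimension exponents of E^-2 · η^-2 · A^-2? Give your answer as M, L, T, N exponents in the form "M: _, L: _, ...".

M: -6, L: -6, T: 4, N: 2

Collect each base-dimension exponent across the product:
  M: −2·(1) − 2·(2) − 2·(0) = -6
  L: −2·(2) − 2·(-1) − 2·(2) = -6
  T: −2·(-2) − 2·(0) − 2·(0) = 4
  N: −2·(0) − 2·(-1) − 2·(0) = 2
So the dimensions are [M⁻⁶ L⁻⁶ T⁴ N²].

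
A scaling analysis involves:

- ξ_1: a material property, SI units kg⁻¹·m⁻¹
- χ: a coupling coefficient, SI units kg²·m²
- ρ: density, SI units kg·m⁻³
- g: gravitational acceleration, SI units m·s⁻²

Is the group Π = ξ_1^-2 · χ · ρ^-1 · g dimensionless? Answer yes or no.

Sum the exponent of each base dimension across the product:
  M: −2·[ξ_1]_M + [χ]_M − [ρ]_M + [g]_M = −2·(-1) + (2) − (1) + (0) = 3
  L: −2·[ξ_1]_L + [χ]_L − [ρ]_L + [g]_L = −2·(-1) + (2) − (-3) + (1) = 8
  T: −2·[ξ_1]_T + [χ]_T − [ρ]_T + [g]_T = −2·(0) + (0) − (0) + (-2) = -2
Net dimensions [M³ L⁸ T⁻²] ≠ [1] — not dimensionless.

no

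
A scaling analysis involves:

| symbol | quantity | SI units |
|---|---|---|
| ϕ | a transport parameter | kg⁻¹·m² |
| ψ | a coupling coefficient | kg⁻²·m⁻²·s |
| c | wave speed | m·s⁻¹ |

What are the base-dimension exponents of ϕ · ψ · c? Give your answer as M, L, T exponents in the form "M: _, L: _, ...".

Collect each base-dimension exponent across the product:
  M: (-1) + (-2) + (0) = -3
  L: (2) + (-2) + (1) = 1
  T: (0) + (1) + (-1) = 0
So the dimensions are [M⁻³ L].

M: -3, L: 1, T: 0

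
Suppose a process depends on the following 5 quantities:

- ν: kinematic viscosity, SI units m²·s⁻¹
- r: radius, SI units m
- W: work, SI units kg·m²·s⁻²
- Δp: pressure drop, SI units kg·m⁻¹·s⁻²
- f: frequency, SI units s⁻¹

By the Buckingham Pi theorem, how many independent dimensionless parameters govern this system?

There are 5 variables and 3 base dimensions (M, L, T).
The dimension matrix has rank 3.
Independent dimensionless groups: 5 − 3 = 2.

2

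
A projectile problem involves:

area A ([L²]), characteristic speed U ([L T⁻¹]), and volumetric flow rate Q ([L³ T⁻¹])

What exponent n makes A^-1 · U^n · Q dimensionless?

Balance the L exponent: (1)·n from U, plus −(2) + (3) = 1 from the rest, must sum to zero.
n + 1 = 0, so n = -1.

-1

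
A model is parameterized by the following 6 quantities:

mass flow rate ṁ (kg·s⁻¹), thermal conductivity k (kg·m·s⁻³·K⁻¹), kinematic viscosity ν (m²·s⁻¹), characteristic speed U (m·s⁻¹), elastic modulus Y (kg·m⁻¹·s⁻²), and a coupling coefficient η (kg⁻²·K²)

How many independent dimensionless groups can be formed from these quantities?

2

There are 6 variables and 4 base dimensions (M, L, T, Θ).
The dimension matrix has rank 4.
Independent dimensionless groups: 6 − 4 = 2.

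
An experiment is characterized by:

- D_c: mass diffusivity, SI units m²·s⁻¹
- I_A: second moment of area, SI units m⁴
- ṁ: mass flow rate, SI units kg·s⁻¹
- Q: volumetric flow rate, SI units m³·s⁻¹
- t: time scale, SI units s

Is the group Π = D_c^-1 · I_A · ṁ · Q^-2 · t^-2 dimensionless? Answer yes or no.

Sum the exponent of each base dimension across the product:
  M: −[D_c]_M + [I_A]_M + [ṁ]_M − 2·[Q]_M − 2·[t]_M = −(0) + (0) + (1) − 2·(0) − 2·(0) = 1
  L: −[D_c]_L + [I_A]_L + [ṁ]_L − 2·[Q]_L − 2·[t]_L = −(2) + (4) + (0) − 2·(3) − 2·(0) = -4
  T: −[D_c]_T + [I_A]_T + [ṁ]_T − 2·[Q]_T − 2·[t]_T = −(-1) + (0) + (-1) − 2·(-1) − 2·(1) = 0
Net dimensions [M L⁻⁴] ≠ [1] — not dimensionless.

no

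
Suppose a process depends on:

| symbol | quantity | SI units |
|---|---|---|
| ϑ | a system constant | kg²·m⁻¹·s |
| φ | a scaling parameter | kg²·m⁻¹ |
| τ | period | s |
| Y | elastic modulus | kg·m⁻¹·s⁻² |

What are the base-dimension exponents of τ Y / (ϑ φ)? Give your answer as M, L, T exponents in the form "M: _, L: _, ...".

M: -3, L: 1, T: -2

Collect each base-dimension exponent across the product:
  M: −(2) − (2) + (0) + (1) = -3
  L: −(-1) − (-1) + (0) + (-1) = 1
  T: −(1) − (0) + (1) + (-2) = -2
So the dimensions are [M⁻³ L T⁻²].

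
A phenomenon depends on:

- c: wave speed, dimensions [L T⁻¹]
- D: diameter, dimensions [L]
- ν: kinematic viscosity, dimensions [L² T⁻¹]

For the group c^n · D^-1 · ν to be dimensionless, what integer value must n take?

Balance the L exponent: (1)·n from c, plus −(1) + (2) = 1 from the rest, must sum to zero.
n + 1 = 0, so n = -1.

-1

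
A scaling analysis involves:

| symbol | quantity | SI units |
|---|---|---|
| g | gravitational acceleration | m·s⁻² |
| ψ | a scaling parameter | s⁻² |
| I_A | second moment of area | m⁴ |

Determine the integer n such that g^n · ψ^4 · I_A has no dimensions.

Balance the L exponent: (1)·n from g, plus 4·(0) + (4) = 4 from the rest, must sum to zero.
n + 4 = 0, so n = -4.

-4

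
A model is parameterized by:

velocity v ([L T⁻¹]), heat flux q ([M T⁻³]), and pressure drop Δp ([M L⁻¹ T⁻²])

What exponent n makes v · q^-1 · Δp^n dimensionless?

Balance the M exponent: (1)·n from Δp, plus (0) − (1) = -1 from the rest, must sum to zero.
n − 1 = 0, so n = 1.

1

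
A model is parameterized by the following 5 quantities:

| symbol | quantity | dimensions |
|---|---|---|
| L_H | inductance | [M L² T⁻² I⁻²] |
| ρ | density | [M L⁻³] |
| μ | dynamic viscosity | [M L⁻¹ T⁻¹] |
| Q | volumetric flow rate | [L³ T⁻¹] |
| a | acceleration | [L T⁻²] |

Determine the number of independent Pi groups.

1

There are 5 variables and 4 base dimensions (M, L, T, I).
The dimension matrix has rank 4.
Independent dimensionless groups: 5 − 4 = 1.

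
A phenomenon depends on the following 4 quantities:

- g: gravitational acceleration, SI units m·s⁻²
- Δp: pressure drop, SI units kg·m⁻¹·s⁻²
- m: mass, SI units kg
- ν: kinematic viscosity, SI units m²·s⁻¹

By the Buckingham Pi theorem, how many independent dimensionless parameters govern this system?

1

There are 4 variables and 3 base dimensions (M, L, T).
The dimension matrix has rank 3.
Independent dimensionless groups: 4 − 3 = 1.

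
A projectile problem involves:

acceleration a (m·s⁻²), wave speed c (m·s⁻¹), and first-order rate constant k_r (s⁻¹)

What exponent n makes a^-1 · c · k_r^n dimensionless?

1

Balance the T exponent: (-1)·n from k_r, plus −(-2) + (-1) = 1 from the rest, must sum to zero.
−n + 1 = 0, so n = 1.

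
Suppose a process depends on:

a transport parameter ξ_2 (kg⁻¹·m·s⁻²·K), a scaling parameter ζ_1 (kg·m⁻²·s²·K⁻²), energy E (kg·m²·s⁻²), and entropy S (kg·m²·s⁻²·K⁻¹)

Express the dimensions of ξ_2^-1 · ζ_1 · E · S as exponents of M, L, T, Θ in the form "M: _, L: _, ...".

Collect each base-dimension exponent across the product:
  M: −(-1) + (1) + (1) + (1) = 4
  L: −(1) + (-2) + (2) + (2) = 1
  T: −(-2) + (2) + (-2) + (-2) = 0
  Θ: −(1) + (-2) + (0) + (-1) = -4
So the dimensions are [M⁴ L Θ⁻⁴].

M: 4, L: 1, T: 0, Θ: -4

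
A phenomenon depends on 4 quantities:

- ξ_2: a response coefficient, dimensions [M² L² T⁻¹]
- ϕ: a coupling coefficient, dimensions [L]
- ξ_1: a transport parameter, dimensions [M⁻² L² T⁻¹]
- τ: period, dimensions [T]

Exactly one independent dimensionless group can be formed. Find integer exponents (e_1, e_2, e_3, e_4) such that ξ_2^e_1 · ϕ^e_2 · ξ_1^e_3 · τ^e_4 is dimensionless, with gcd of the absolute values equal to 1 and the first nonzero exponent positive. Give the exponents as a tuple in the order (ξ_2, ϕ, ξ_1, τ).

(1, -4, 1, 2)

M: e_1·(2) + e_2·(0) + e_3·(-2) + e_4·(0) = 0
L: e_1·(2) + e_2·(1) + e_3·(2) + e_4·(0) = 0
T: e_1·(-1) + e_2·(0) + e_3·(-1) + e_4·(1) = 0
Solving this homogeneous linear system for the smallest-integer solution (first nonzero entry positive) gives (1, -4, 1, 2).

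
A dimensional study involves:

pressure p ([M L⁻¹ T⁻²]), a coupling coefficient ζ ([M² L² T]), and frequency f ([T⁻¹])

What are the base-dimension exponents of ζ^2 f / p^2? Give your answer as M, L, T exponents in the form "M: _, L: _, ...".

Collect each base-dimension exponent across the product:
  M: −2·(1) + 2·(2) + (0) = 2
  L: −2·(-1) + 2·(2) + (0) = 6
  T: −2·(-2) + 2·(1) + (-1) = 5
So the dimensions are [M² L⁶ T⁵].

M: 2, L: 6, T: 5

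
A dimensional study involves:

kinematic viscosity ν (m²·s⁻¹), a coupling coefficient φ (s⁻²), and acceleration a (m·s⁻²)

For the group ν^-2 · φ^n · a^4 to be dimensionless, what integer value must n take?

Balance the T exponent: (-2)·n from φ, plus −2·(-1) + 4·(-2) = -6 from the rest, must sum to zero.
-2n − 6 = 0, so n = -3.

-3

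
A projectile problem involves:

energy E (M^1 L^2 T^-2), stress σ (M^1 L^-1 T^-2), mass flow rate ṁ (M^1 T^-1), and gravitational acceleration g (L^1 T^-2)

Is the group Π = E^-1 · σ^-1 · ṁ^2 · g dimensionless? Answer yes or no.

Sum the exponent of each base dimension across the product:
  M: −[E]_M − [σ]_M + 2·[ṁ]_M + [g]_M = −(1) − (1) + 2·(1) + (0) = 0
  L: −[E]_L − [σ]_L + 2·[ṁ]_L + [g]_L = −(2) − (-1) + 2·(0) + (1) = 0
  T: −[E]_T − [σ]_T + 2·[ṁ]_T + [g]_T = −(-2) − (-2) + 2·(-1) + (-2) = 0
All base exponents vanish — dimensionless.

yes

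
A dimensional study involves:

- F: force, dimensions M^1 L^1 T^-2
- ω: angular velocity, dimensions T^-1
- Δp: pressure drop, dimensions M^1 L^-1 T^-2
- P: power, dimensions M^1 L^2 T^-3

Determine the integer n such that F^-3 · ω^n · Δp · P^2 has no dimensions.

-2

Balance the T exponent: (-1)·n from ω, plus −3·(-2) + (-2) + 2·(-3) = -2 from the rest, must sum to zero.
−n − 2 = 0, so n = -2.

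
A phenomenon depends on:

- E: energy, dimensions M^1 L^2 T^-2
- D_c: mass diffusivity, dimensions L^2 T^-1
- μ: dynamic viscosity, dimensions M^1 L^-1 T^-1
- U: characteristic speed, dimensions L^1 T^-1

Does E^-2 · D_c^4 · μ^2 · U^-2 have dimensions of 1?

yes

Sum the exponent of each base dimension across the product:
  M: −2·[E]_M + 4·[D_c]_M + 2·[μ]_M − 2·[U]_M = −2·(1) + 4·(0) + 2·(1) − 2·(0) = 0
  L: −2·[E]_L + 4·[D_c]_L + 2·[μ]_L − 2·[U]_L = −2·(2) + 4·(2) + 2·(-1) − 2·(1) = 0
  T: −2·[E]_T + 4·[D_c]_T + 2·[μ]_T − 2·[U]_T = −2·(-2) + 4·(-1) + 2·(-1) − 2·(-1) = 0
All base exponents vanish — dimensionless.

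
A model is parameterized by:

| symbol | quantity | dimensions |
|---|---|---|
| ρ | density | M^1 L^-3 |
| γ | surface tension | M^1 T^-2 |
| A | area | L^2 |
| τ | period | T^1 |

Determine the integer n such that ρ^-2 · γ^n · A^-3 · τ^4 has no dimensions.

2

Balance the M exponent: (1)·n from γ, plus −2·(1) − 3·(0) + 4·(0) = -2 from the rest, must sum to zero.
n − 2 = 0, so n = 2.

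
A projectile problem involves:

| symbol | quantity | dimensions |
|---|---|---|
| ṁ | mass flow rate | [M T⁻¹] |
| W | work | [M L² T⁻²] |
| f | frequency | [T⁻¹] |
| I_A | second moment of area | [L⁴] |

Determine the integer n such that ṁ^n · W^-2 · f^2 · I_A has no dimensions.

2

Balance the M exponent: (1)·n from ṁ, plus −2·(1) + 2·(0) + (0) = -2 from the rest, must sum to zero.
n − 2 = 0, so n = 2.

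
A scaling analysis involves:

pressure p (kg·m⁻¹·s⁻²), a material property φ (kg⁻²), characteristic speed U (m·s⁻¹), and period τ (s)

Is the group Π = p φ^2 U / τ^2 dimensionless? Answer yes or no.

Sum the exponent of each base dimension across the product:
  M: [p]_M + 2·[φ]_M + [U]_M − 2·[τ]_M = (1) + 2·(-2) + (0) − 2·(0) = -3
  L: [p]_L + 2·[φ]_L + [U]_L − 2·[τ]_L = (-1) + 2·(0) + (1) − 2·(0) = 0
  T: [p]_T + 2·[φ]_T + [U]_T − 2·[τ]_T = (-2) + 2·(0) + (-1) − 2·(1) = -5
Net dimensions [M⁻³ T⁻⁵] ≠ [1] — not dimensionless.

no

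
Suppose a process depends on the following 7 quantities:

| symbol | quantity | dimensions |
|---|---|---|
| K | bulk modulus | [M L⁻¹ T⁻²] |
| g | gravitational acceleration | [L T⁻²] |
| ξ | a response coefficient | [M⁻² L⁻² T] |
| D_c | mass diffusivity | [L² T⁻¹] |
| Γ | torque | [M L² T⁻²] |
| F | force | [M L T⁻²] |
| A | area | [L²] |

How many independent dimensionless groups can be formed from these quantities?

There are 7 variables and 3 base dimensions (M, L, T).
The dimension matrix has rank 3.
Independent dimensionless groups: 7 − 3 = 4.

4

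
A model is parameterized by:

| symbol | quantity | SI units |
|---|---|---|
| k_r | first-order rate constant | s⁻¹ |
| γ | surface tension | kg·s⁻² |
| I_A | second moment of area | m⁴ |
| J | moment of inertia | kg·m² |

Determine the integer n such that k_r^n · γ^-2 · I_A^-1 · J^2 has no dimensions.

Balance the T exponent: (-1)·n from k_r, plus −2·(-2) − (0) + 2·(0) = 4 from the rest, must sum to zero.
−n + 4 = 0, so n = 4.

4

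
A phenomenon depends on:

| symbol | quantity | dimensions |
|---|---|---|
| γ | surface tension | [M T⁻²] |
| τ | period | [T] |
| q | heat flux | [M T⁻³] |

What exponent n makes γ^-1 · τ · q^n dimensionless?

1

Balance the M exponent: (1)·n from q, plus −(1) + (0) = -1 from the rest, must sum to zero.
n − 1 = 0, so n = 1.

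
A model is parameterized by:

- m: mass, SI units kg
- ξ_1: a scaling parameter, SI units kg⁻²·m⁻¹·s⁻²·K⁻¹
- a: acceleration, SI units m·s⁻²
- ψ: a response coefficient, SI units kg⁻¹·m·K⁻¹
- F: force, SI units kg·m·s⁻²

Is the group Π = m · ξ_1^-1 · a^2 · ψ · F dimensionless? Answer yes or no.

no

Sum the exponent of each base dimension across the product:
  M: [m]_M − [ξ_1]_M + 2·[a]_M + [ψ]_M + [F]_M = (1) − (-2) + 2·(0) + (-1) + (1) = 3
  L: [m]_L − [ξ_1]_L + 2·[a]_L + [ψ]_L + [F]_L = (0) − (-1) + 2·(1) + (1) + (1) = 5
  T: [m]_T − [ξ_1]_T + 2·[a]_T + [ψ]_T + [F]_T = (0) − (-2) + 2·(-2) + (0) + (-2) = -4
  Θ: [m]_Θ − [ξ_1]_Θ + 2·[a]_Θ + [ψ]_Θ + [F]_Θ = (0) − (-1) + 2·(0) + (-1) + (0) = 0
Net dimensions [M³ L⁵ T⁻⁴] ≠ [1] — not dimensionless.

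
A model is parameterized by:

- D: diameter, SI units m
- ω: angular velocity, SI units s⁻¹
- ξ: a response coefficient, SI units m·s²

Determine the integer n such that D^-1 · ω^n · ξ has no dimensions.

Balance the T exponent: (-1)·n from ω, plus −(0) + (2) = 2 from the rest, must sum to zero.
−n + 2 = 0, so n = 2.

2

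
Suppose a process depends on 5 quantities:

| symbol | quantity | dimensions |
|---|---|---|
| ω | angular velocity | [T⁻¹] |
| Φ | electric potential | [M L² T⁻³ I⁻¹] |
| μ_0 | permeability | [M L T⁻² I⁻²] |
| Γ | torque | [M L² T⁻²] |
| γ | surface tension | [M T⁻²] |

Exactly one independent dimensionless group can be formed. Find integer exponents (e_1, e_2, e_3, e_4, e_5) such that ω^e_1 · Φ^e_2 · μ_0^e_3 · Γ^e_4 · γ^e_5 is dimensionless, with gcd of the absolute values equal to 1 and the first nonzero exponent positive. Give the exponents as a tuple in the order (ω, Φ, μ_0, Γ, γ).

(4, -4, 2, 3, -1)

M: e_1·(0) + e_2·(1) + e_3·(1) + e_4·(1) + e_5·(1) = 0
L: e_1·(0) + e_2·(2) + e_3·(1) + e_4·(2) + e_5·(0) = 0
T: e_1·(-1) + e_2·(-3) + e_3·(-2) + e_4·(-2) + e_5·(-2) = 0
I: e_1·(0) + e_2·(-1) + e_3·(-2) + e_4·(0) + e_5·(0) = 0
Solving this homogeneous linear system for the smallest-integer solution (first nonzero entry positive) gives (4, -4, 2, 3, -1).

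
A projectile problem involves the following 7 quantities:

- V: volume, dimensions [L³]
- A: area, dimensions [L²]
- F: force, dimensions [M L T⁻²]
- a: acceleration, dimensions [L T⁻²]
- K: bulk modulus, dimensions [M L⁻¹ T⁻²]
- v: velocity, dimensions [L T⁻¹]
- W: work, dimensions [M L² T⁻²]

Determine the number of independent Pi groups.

There are 7 variables and 3 base dimensions (M, L, T).
The dimension matrix has rank 3.
Independent dimensionless groups: 7 − 3 = 4.

4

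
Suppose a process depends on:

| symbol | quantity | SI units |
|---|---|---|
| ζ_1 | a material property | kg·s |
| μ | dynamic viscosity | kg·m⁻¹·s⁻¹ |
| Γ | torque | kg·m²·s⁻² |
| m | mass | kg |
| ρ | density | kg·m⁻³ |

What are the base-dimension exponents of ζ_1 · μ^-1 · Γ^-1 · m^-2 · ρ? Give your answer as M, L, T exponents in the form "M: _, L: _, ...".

M: -2, L: -4, T: 4

Collect each base-dimension exponent across the product:
  M: (1) − (1) − (1) − 2·(1) + (1) = -2
  L: (0) − (-1) − (2) − 2·(0) + (-3) = -4
  T: (1) − (-1) − (-2) − 2·(0) + (0) = 4
So the dimensions are [M⁻² L⁻⁴ T⁴].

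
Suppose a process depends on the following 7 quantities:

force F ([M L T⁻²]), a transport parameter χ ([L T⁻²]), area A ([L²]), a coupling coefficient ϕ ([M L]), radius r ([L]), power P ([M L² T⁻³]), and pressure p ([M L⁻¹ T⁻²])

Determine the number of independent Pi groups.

4

There are 7 variables and 3 base dimensions (M, L, T).
The dimension matrix has rank 3.
Independent dimensionless groups: 7 − 3 = 4.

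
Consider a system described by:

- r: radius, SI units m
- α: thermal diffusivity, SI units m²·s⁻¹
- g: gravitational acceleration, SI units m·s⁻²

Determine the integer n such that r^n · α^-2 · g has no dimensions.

3

Balance the L exponent: (1)·n from r, plus −2·(2) + (1) = -3 from the rest, must sum to zero.
n − 3 = 0, so n = 3.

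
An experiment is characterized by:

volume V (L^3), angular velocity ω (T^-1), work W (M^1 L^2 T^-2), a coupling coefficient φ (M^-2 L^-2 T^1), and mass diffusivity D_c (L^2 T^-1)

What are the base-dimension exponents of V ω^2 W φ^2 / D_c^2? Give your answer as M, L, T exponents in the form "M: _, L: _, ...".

M: -3, L: -3, T: 0

Collect each base-dimension exponent across the product:
  M: (0) + 2·(0) + (1) + 2·(-2) − 2·(0) = -3
  L: (3) + 2·(0) + (2) + 2·(-2) − 2·(2) = -3
  T: (0) + 2·(-1) + (-2) + 2·(1) − 2·(-1) = 0
So the dimensions are [M⁻³ L⁻³].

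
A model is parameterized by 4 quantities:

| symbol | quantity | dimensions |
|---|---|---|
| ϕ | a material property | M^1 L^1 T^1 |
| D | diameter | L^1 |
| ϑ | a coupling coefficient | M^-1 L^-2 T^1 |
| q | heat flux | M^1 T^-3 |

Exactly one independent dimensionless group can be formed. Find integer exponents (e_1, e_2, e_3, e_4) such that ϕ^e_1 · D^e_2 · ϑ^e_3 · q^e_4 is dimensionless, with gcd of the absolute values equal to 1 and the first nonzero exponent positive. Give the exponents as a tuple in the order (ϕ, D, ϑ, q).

(1, 3, 2, 1)

M: e_1·(1) + e_2·(0) + e_3·(-1) + e_4·(1) = 0
L: e_1·(1) + e_2·(1) + e_3·(-2) + e_4·(0) = 0
T: e_1·(1) + e_2·(0) + e_3·(1) + e_4·(-3) = 0
Solving this homogeneous linear system for the smallest-integer solution (first nonzero entry positive) gives (1, 3, 2, 1).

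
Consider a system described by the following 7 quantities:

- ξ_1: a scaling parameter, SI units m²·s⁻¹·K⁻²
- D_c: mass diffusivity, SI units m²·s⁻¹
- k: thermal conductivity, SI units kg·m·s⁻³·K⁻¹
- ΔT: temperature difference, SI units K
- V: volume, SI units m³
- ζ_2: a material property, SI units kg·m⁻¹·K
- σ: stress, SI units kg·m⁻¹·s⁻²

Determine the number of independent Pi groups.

There are 7 variables and 4 base dimensions (M, L, T, Θ).
The dimension matrix has rank 4.
Independent dimensionless groups: 7 − 4 = 3.

3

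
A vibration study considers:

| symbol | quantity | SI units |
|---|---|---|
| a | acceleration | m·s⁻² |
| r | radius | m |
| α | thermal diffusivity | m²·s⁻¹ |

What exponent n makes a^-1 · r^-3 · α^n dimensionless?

2

Balance the L exponent: (2)·n from α, plus −(1) − 3·(1) = -4 from the rest, must sum to zero.
2n − 4 = 0, so n = 2.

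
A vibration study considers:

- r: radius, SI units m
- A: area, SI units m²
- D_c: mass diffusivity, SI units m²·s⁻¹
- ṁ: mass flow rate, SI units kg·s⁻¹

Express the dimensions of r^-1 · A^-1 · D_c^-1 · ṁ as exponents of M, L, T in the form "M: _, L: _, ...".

M: 1, L: -5, T: 0

Collect each base-dimension exponent across the product:
  M: −(0) − (0) − (0) + (1) = 1
  L: −(1) − (2) − (2) + (0) = -5
  T: −(0) − (0) − (-1) + (-1) = 0
So the dimensions are [M L⁻⁵].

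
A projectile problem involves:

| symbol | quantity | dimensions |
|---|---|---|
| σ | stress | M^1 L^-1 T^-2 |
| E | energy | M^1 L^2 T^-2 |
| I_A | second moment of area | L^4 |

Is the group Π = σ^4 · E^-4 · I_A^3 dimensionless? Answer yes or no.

yes

Sum the exponent of each base dimension across the product:
  M: 4·[σ]_M − 4·[E]_M + 3·[I_A]_M = 4·(1) − 4·(1) + 3·(0) = 0
  L: 4·[σ]_L − 4·[E]_L + 3·[I_A]_L = 4·(-1) − 4·(2) + 3·(4) = 0
  T: 4·[σ]_T − 4·[E]_T + 3·[I_A]_T = 4·(-2) − 4·(-2) + 3·(0) = 0
All base exponents vanish — dimensionless.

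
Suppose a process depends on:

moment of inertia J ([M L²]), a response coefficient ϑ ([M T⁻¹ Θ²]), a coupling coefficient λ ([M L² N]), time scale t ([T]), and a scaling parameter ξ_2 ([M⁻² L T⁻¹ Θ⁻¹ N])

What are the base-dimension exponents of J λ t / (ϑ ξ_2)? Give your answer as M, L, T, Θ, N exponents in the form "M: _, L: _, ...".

M: 3, L: 3, T: 3, Θ: -1, N: 0

Collect each base-dimension exponent across the product:
  M: (1) − (1) + (1) + (0) − (-2) = 3
  L: (2) − (0) + (2) + (0) − (1) = 3
  T: (0) − (-1) + (0) + (1) − (-1) = 3
  Θ: (0) − (2) + (0) + (0) − (-1) = -1
  N: (0) − (0) + (1) + (0) − (1) = 0
So the dimensions are [M³ L³ T³ Θ⁻¹].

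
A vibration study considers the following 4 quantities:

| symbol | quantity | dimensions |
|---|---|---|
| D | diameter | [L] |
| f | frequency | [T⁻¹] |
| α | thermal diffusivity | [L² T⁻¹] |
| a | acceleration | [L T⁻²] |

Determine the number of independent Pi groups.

2

There are 4 variables and 2 base dimensions (L, T).
The dimension matrix has rank 2.
Independent dimensionless groups: 4 − 2 = 2.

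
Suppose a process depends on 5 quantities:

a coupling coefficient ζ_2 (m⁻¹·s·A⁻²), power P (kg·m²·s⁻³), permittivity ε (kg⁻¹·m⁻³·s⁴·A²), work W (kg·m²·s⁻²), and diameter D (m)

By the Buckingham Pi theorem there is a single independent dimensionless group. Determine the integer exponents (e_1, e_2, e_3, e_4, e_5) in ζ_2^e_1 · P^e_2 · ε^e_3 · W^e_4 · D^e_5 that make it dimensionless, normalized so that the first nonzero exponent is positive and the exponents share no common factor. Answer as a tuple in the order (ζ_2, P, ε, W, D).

M: e_1·(0) + e_2·(1) + e_3·(-1) + e_4·(1) + e_5·(0) = 0
L: e_1·(-1) + e_2·(2) + e_3·(-3) + e_4·(2) + e_5·(1) = 0
T: e_1·(1) + e_2·(-3) + e_3·(4) + e_4·(-2) + e_5·(0) = 0
I: e_1·(-2) + e_2·(0) + e_3·(2) + e_4·(0) + e_5·(0) = 0
Solving this homogeneous linear system for the smallest-integer solution (first nonzero entry positive) gives (1, 3, 1, -2, 2).

(1, 3, 1, -2, 2)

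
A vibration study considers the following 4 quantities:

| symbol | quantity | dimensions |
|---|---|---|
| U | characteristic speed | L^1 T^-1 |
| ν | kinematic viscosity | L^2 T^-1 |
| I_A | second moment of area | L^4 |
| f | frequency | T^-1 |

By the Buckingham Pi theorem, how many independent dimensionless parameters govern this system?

There are 4 variables and 2 base dimensions (L, T).
The dimension matrix has rank 2.
Independent dimensionless groups: 4 − 2 = 2.

2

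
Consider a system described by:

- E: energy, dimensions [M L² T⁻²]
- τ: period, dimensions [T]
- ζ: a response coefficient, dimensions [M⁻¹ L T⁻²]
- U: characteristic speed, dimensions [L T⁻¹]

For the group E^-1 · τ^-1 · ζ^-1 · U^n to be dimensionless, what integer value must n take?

Balance the L exponent: (1)·n from U, plus −(2) − (0) − (1) = -3 from the rest, must sum to zero.
n − 3 = 0, so n = 3.

3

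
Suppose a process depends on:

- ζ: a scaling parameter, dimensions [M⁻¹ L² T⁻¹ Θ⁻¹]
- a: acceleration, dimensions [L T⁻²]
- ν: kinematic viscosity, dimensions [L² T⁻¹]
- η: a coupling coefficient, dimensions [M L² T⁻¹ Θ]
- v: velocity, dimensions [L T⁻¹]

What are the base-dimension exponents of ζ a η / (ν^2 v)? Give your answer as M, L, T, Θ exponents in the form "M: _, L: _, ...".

M: 0, L: 0, T: -1, Θ: 0

Collect each base-dimension exponent across the product:
  M: (-1) + (0) − 2·(0) + (1) − (0) = 0
  L: (2) + (1) − 2·(2) + (2) − (1) = 0
  T: (-1) + (-2) − 2·(-1) + (-1) − (-1) = -1
  Θ: (-1) + (0) − 2·(0) + (1) − (0) = 0
So the dimensions are [T⁻¹].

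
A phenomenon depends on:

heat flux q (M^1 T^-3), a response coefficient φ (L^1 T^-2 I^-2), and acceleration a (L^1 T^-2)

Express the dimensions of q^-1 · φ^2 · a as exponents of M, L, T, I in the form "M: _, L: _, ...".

Collect each base-dimension exponent across the product:
  M: −(1) + 2·(0) + (0) = -1
  L: −(0) + 2·(1) + (1) = 3
  T: −(-3) + 2·(-2) + (-2) = -3
  I: −(0) + 2·(-2) + (0) = -4
So the dimensions are [M⁻¹ L³ T⁻³ I⁻⁴].

M: -1, L: 3, T: -3, I: -4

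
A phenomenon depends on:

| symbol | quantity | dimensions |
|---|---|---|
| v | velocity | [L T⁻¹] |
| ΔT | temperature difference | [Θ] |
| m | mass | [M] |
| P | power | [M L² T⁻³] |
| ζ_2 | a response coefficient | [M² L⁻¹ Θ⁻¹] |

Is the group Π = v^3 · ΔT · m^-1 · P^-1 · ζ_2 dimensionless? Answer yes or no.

yes

Sum the exponent of each base dimension across the product:
  M: 3·[v]_M + [ΔT]_M − [m]_M − [P]_M + [ζ_2]_M = 3·(0) + (0) − (1) − (1) + (2) = 0
  L: 3·[v]_L + [ΔT]_L − [m]_L − [P]_L + [ζ_2]_L = 3·(1) + (0) − (0) − (2) + (-1) = 0
  T: 3·[v]_T + [ΔT]_T − [m]_T − [P]_T + [ζ_2]_T = 3·(-1) + (0) − (0) − (-3) + (0) = 0
  Θ: 3·[v]_Θ + [ΔT]_Θ − [m]_Θ − [P]_Θ + [ζ_2]_Θ = 3·(0) + (1) − (0) − (0) + (-1) = 0
All base exponents vanish — dimensionless.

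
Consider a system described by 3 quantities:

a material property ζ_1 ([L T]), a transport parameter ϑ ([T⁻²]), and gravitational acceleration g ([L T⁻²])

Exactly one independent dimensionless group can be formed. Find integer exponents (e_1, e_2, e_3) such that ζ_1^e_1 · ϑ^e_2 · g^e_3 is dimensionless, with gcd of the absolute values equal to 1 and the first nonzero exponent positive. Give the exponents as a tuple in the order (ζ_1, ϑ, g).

L: e_1·(1) + e_2·(0) + e_3·(1) = 0
T: e_1·(1) + e_2·(-2) + e_3·(-2) = 0
Solving this homogeneous linear system for the smallest-integer solution (first nonzero entry positive) gives (2, 3, -2).

(2, 3, -2)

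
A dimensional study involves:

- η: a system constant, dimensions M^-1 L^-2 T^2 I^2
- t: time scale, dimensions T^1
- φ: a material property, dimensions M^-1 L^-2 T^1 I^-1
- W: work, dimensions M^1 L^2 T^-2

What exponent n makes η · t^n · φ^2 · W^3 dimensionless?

Balance the T exponent: (1)·n from t, plus (2) + 2·(1) + 3·(-2) = -2 from the rest, must sum to zero.
n − 2 = 0, so n = 2.

2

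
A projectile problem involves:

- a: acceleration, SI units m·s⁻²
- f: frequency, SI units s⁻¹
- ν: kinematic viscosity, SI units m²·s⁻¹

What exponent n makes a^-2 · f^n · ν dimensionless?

3

Balance the T exponent: (-1)·n from f, plus −2·(-2) + (-1) = 3 from the rest, must sum to zero.
−n + 3 = 0, so n = 3.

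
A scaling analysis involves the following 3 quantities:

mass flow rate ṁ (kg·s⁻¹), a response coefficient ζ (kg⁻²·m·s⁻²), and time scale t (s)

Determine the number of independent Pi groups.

0

There are 3 variables and 3 base dimensions (M, L, T).
The dimension matrix has rank 3.
Independent dimensionless groups: 3 − 3 = 0.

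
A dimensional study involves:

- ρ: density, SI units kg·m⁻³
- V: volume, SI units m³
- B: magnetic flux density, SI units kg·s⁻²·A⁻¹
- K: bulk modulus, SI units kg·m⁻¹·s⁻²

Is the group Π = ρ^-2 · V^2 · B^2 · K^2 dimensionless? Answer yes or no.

Sum the exponent of each base dimension across the product:
  M: −2·[ρ]_M + 2·[V]_M + 2·[B]_M + 2·[K]_M = −2·(1) + 2·(0) + 2·(1) + 2·(1) = 2
  L: −2·[ρ]_L + 2·[V]_L + 2·[B]_L + 2·[K]_L = −2·(-3) + 2·(3) + 2·(0) + 2·(-1) = 10
  T: −2·[ρ]_T + 2·[V]_T + 2·[B]_T + 2·[K]_T = −2·(0) + 2·(0) + 2·(-2) + 2·(-2) = -8
  I: −2·[ρ]_I + 2·[V]_I + 2·[B]_I + 2·[K]_I = −2·(0) + 2·(0) + 2·(-1) + 2·(0) = -2
Net dimensions [M² L¹⁰ T⁻⁸ I⁻²] ≠ [1] — not dimensionless.

no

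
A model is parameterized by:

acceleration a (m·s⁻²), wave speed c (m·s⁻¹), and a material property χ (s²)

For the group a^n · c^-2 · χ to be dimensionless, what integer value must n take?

Balance the L exponent: (1)·n from a, plus −2·(1) + (0) = -2 from the rest, must sum to zero.
n − 2 = 0, so n = 2.

2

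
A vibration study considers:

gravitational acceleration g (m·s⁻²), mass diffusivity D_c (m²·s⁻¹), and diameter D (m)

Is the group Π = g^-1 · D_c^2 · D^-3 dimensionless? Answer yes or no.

yes

Sum the exponent of each base dimension across the product:
  L: −[g]_L + 2·[D_c]_L − 3·[D]_L = −(1) + 2·(2) − 3·(1) = 0
  T: −[g]_T + 2·[D_c]_T − 3·[D]_T = −(-2) + 2·(-1) − 3·(0) = 0
All base exponents vanish — dimensionless.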